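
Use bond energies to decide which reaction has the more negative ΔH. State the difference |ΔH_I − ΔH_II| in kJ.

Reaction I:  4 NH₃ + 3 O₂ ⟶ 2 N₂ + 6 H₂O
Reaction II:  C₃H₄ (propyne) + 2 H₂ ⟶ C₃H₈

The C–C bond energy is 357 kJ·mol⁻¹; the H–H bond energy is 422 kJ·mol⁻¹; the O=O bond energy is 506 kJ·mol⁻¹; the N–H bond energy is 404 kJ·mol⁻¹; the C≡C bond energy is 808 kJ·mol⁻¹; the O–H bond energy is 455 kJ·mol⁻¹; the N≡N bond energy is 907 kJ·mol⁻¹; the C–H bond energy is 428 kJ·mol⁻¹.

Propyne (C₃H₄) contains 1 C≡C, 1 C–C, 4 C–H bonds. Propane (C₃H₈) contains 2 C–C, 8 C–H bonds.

Reaction I:
  Bonds broken (reactants):
    N–H: 12 × 404 = 4848
    O=O: 3 × 506 = 1518
    Σ(broken) = 6366 kJ
  Bonds formed (products):
    N≡N: 2 × 907 = 1814
    O–H: 12 × 455 = 5460
    Σ(formed) = 7274 kJ
  ΔH_I = 6366 − 7274 = −908 kJ
Reaction II:
  Bonds broken (reactants):
    C≡C: 1 × 808 = 808
    C–C: 1 × 357 = 357
    C–H: 4 × 428 = 1712
    H–H: 2 × 422 = 844
    Σ(broken) = 3721 kJ
  Bonds formed (products):
    C–C: 2 × 357 = 714
    C–H: 8 × 428 = 3424
    Σ(formed) = 4138 kJ
  ΔH_II = 3721 − 4138 = −417 kJ
ΔH_I − ΔH_II = −491 kJ, so reaction I has the more negative ΔH; |ΔH_I − ΔH_II| = 491 kJ.

Reaction I, by 491 kJ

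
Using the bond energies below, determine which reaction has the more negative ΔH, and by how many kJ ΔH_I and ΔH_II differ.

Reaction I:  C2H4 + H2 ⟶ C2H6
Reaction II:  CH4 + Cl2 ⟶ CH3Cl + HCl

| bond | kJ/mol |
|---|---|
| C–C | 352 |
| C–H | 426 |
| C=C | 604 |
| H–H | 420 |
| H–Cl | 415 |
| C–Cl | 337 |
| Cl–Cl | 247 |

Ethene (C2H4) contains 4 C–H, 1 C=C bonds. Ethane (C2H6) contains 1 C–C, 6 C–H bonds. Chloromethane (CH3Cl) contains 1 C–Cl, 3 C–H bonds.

Reaction I, by 101 kJ

Reaction I:
  Bonds broken (reactants):
    C–H: 4 × 426 = 1704
    C=C: 1 × 604 = 604
    H–H: 1 × 420 = 420
    Σ(broken) = 2728 kJ
  Bonds formed (products):
    C–C: 1 × 352 = 352
    C–H: 6 × 426 = 2556
    Σ(formed) = 2908 kJ
  ΔH_I = 2728 − 2908 = −180 kJ
Reaction II:
  Bonds broken (reactants):
    C–H: 4 × 426 = 1704
    Cl–Cl: 1 × 247 = 247
    Σ(broken) = 1951 kJ
  Bonds formed (products):
    C–Cl: 1 × 337 = 337
    C–H: 3 × 426 = 1278
    H–Cl: 1 × 415 = 415
    Σ(formed) = 2030 kJ
  ΔH_II = 1951 − 2030 = −79 kJ
ΔH_I − ΔH_II = −101 kJ, so reaction I has the more negative ΔH; |ΔH_I − ΔH_II| = 101 kJ.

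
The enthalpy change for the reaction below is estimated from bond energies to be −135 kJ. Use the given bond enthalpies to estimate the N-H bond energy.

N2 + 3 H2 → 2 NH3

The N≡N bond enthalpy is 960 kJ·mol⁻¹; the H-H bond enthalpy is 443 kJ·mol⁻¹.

D(N-H) ≈ 404 kJ/mol

Let D be the N-H bond energy.
Σ(broken) = 3×443 + 1×960 = 2289
Σ(formed) = 6×D = 6D
ΔH = Σ(broken) − Σ(formed) = (2289) − (6D) = +2289 − 6D
Setting this equal to −135 kJ gives 6D = 2424, so D = 404 kJ/mol.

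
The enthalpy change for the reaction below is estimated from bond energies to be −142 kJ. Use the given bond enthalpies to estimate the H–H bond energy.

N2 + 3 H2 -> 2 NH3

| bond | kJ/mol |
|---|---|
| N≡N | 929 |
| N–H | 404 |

D(H–H) ≈ 451 kJ/mol

Let D be the H–H bond energy.
Σ(broken) = 3×D + 1×929 = 929 + 3D
Σ(formed) = 6×404 = 2424
ΔH = Σ(broken) − Σ(formed) = (929 + 3D) − (2424) = −1495 + 3D
Setting this equal to −142 kJ gives 3D = 1353, so D = 451 kJ/mol.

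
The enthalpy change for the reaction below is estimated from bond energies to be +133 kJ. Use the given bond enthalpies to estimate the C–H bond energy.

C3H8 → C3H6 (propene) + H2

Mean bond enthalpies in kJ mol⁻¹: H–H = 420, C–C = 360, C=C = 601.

Let D be the C–H bond energy.
Σ(broken) = 2×360 + 8×D = 720 + 8D
Σ(formed) = 1×360 + 6×D + 1×601 + 1×420 = 1381 + 6D
ΔH = Σ(broken) − Σ(formed) = (720 + 8D) − (1381 + 6D) = −661 + 2D
Setting this equal to +133 kJ gives 2D = 794, so D = 397 kJ/mol.

D(C–H) ≈ 397 kJ/mol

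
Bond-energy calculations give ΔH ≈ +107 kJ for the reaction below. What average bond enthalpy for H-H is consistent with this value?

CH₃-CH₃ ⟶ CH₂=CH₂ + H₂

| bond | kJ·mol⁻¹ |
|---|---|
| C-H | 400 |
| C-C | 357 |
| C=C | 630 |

Let D be the H-H bond energy.
Σ(broken) = 1×357 + 6×400 = 2757
Σ(formed) = 4×400 + 1×630 + 1×D = 2230 + D
ΔH = Σ(broken) − Σ(formed) = (2757) − (2230 + D) = +527 − D
Setting this equal to +107 kJ gives D = 420 kJ/mol.

D(H-H) ≈ 420 kJ/mol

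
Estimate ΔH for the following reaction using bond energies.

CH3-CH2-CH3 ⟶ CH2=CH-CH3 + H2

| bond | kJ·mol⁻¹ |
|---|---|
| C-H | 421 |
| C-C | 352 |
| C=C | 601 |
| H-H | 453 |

ΔH ≈ +140 kJ

Bonds broken (reactants):
  C-C: 2 × 352 = 704
  C-H: 8 × 421 = 3368
  Σ(broken) = 4072 kJ
Bonds formed (products):
  C-C: 1 × 352 = 352
  C-H: 6 × 421 = 2526
  C=C: 1 × 601 = 601
  H-H: 1 × 453 = 453
  Σ(formed) = 3932 kJ
ΔH = Σ(broken) − Σ(formed) = 4072 − 3932 = +140 kJ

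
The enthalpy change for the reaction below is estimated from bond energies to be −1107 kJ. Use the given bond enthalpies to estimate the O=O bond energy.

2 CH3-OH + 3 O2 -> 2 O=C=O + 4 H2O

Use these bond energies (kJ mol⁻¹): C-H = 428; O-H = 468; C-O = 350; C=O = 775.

Let D be the O=O bond energy.
Σ(broken) = 6×428 + 2×350 + 2×468 + 3×D = 4204 + 3D
Σ(formed) = 4×775 + 8×468 = 6844
ΔH = Σ(broken) − Σ(formed) = (4204 + 3D) − (6844) = −2640 + 3D
Setting this equal to −1107 kJ gives 3D = 1533, so D = 511 kJ/mol.

D(O=O) ≈ 511 kJ/mol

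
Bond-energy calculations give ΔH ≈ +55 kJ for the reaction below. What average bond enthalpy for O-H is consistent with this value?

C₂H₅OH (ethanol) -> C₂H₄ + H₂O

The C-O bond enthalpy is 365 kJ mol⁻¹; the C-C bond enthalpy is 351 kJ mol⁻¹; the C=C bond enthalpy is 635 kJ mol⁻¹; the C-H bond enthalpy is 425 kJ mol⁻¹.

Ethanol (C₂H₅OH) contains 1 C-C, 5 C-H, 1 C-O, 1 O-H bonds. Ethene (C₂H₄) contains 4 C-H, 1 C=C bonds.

D(O-H) ≈ 451 kJ/mol

Let D be the O-H bond energy.
Σ(broken) = 1×351 + 5×425 + 1×365 + 1×D = 2841 + D
Σ(formed) = 4×425 + 1×635 + 2×D = 2335 + 2D
ΔH = Σ(broken) − Σ(formed) = (2841 + D) − (2335 + 2D) = +506 − D
Setting this equal to +55 kJ gives D = 451 kJ/mol.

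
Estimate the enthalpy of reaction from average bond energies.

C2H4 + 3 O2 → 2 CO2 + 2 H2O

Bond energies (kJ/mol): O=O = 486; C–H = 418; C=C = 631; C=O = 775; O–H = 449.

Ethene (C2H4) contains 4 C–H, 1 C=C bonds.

ΔH ≈ −1135 kJ

Bonds broken (reactants):
  C–H: 4 × 418 = 1672
  C=C: 1 × 631 = 631
  O=O: 3 × 486 = 1458
  Σ(broken) = 3761 kJ
Bonds formed (products):
  C=O: 4 × 775 = 3100
  O–H: 4 × 449 = 1796
  Σ(formed) = 4896 kJ
ΔH = Σ(broken) − Σ(formed) = 3761 − 4896 = −1135 kJ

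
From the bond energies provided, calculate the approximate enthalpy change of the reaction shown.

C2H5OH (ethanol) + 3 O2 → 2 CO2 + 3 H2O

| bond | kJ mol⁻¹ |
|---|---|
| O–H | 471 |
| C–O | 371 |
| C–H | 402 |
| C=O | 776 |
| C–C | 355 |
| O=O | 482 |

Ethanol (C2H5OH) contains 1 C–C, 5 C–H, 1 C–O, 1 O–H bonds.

Bonds broken (reactants):
  C–C: 1 × 355 = 355
  C–H: 5 × 402 = 2010
  C–O: 1 × 371 = 371
  O–H: 1 × 471 = 471
  O=O: 3 × 482 = 1446
  Σ(broken) = 4653 kJ
Bonds formed (products):
  C=O: 4 × 776 = 3104
  O–H: 6 × 471 = 2826
  Σ(formed) = 5930 kJ
ΔH = Σ(broken) − Σ(formed) = 4653 − 5930 = −1277 kJ

ΔH ≈ −1277 kJ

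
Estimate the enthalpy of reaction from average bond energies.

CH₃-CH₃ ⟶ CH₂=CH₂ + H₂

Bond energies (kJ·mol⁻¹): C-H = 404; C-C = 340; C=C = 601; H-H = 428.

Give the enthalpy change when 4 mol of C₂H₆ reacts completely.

Bonds broken (reactants):
  C-C: 1 × 340 = 340
  C-H: 6 × 404 = 2424
  Σ(broken) = 2764 kJ
Bonds formed (products):
  C-H: 4 × 404 = 1616
  C=C: 1 × 601 = 601
  H-H: 1 × 428 = 428
  Σ(formed) = 2645 kJ
ΔH = Σ(broken) − Σ(formed) = 2764 − 2645 = +119 kJ
For 4× the reaction as written: 4 × (+119) = +476 kJ

ΔH = +476 kJ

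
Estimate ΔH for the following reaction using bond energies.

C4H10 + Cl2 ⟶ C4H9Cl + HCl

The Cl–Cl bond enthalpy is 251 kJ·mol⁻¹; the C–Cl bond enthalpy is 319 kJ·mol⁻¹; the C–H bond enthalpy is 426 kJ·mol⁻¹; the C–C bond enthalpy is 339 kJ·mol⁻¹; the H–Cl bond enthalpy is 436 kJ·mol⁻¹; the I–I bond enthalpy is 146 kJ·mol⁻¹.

Bonds broken (reactants):
  C–C: 3 × 339 = 1017
  C–H: 10 × 426 = 4260
  Cl–Cl: 1 × 251 = 251
  Σ(broken) = 5528 kJ
Bonds formed (products):
  C–C: 3 × 339 = 1017
  C–Cl: 1 × 319 = 319
  C–H: 9 × 426 = 3834
  H–Cl: 1 × 436 = 436
  Σ(formed) = 5606 kJ
ΔH = Σ(broken) − Σ(formed) = 5528 − 5606 = −78 kJ

ΔH ≈ −78 kJ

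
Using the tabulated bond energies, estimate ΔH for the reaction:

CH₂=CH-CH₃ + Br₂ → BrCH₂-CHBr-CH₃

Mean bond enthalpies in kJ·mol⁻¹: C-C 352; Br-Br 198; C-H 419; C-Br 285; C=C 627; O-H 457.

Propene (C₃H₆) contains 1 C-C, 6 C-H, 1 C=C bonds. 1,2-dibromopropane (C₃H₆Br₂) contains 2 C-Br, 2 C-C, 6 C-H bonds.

ΔH ≈ −97 kJ

Bonds broken (reactants):
  Br-Br: 1 × 198 = 198
  C-C: 1 × 352 = 352
  C-H: 6 × 419 = 2514
  C=C: 1 × 627 = 627
  Σ(broken) = 3691 kJ
Bonds formed (products):
  C-Br: 2 × 285 = 570
  C-C: 2 × 352 = 704
  C-H: 6 × 419 = 2514
  Σ(formed) = 3788 kJ
ΔH = Σ(broken) − Σ(formed) = 3691 − 3788 = −97 kJ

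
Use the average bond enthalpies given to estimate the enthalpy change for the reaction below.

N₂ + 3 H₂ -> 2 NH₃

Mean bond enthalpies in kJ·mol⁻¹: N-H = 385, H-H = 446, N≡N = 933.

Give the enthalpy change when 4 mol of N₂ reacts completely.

Bonds broken (reactants):
  H-H: 3 × 446 = 1338
  N≡N: 1 × 933 = 933
  Σ(broken) = 2271 kJ
Bonds formed (products):
  N-H: 6 × 385 = 2310
  Σ(formed) = 2310 kJ
ΔH = Σ(broken) − Σ(formed) = 2271 − 2310 = −39 kJ
For 4× the reaction as written: 4 × (−39) = −156 kJ

ΔH = −156 kJ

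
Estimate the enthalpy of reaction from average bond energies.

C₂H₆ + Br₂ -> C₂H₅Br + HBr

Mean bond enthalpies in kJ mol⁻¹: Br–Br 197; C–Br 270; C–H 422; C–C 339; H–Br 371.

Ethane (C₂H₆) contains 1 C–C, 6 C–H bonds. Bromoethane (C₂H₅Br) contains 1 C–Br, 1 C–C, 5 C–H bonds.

Bonds broken (reactants):
  Br–Br: 1 × 197 = 197
  C–C: 1 × 339 = 339
  C–H: 6 × 422 = 2532
  Σ(broken) = 3068 kJ
Bonds formed (products):
  C–Br: 1 × 270 = 270
  C–C: 1 × 339 = 339
  C–H: 5 × 422 = 2110
  H–Br: 1 × 371 = 371
  Σ(formed) = 3090 kJ
ΔH = Σ(broken) − Σ(formed) = 3068 − 3090 = −22 kJ

ΔH ≈ −22 kJ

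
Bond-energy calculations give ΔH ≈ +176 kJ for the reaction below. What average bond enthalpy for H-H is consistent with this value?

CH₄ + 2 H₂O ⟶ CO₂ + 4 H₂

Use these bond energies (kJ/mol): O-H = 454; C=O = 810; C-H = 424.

D(H-H) ≈ 429 kJ/mol

Let D be the H-H bond energy.
Σ(broken) = 4×424 + 4×454 = 3512
Σ(formed) = 2×810 + 4×D = 1620 + 4D
ΔH = Σ(broken) − Σ(formed) = (3512) − (1620 + 4D) = +1892 − 4D
Setting this equal to +176 kJ gives 4D = 1716, so D = 429 kJ/mol.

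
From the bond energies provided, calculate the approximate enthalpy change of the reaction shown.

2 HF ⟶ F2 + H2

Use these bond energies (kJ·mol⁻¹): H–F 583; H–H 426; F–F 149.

ΔH ≈ +591 kJ

Bonds broken (reactants):
  H–F: 2 × 583 = 1166
  Σ(broken) = 1166 kJ
Bonds formed (products):
  F–F: 1 × 149 = 149
  H–H: 1 × 426 = 426
  Σ(formed) = 575 kJ
ΔH = Σ(broken) − Σ(formed) = 1166 − 575 = +591 kJ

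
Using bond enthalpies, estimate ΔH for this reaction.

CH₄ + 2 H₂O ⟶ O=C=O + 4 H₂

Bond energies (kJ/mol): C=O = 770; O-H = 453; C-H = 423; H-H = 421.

Bonds broken (reactants):
  C-H: 4 × 423 = 1692
  O-H: 4 × 453 = 1812
  Σ(broken) = 3504 kJ
Bonds formed (products):
  C=O: 2 × 770 = 1540
  H-H: 4 × 421 = 1684
  Σ(formed) = 3224 kJ
ΔH = Σ(broken) − Σ(formed) = 3504 − 3224 = +280 kJ

ΔH ≈ +280 kJ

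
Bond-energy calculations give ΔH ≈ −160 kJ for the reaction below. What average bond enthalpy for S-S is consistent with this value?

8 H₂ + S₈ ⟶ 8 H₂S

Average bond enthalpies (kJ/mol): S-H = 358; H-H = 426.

D(S-S) ≈ 270 kJ/mol

Let D be the S-S bond energy.
Σ(broken) = 8×426 + 8×D = 3408 + 8D
Σ(formed) = 16×358 = 5728
ΔH = Σ(broken) − Σ(formed) = (3408 + 8D) − (5728) = −2320 + 8D
Setting this equal to −160 kJ gives 8D = 2160, so D = 270 kJ/mol.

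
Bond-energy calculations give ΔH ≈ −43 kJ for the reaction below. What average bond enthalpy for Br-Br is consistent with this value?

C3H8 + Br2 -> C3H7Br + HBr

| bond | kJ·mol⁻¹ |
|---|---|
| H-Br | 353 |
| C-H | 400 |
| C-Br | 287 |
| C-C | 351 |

Let D be the Br-Br bond energy.
Σ(broken) = 1×D + 2×351 + 8×400 = 3902 + D
Σ(formed) = 1×287 + 2×351 + 7×400 + 1×353 = 4142
ΔH = Σ(broken) − Σ(formed) = (3902 + D) − (4142) = −240 + D
Setting this equal to −43 kJ gives D = 197 kJ/mol.

D(Br-Br) ≈ 197 kJ/mol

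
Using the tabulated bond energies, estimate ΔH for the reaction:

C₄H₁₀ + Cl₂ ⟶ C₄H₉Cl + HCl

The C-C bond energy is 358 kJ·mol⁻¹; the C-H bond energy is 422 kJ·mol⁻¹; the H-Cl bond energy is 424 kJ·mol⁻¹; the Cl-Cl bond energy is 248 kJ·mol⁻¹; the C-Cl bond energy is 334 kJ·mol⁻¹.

ΔH ≈ −88 kJ

Bonds broken (reactants):
  C-C: 3 × 358 = 1074
  C-H: 10 × 422 = 4220
  Cl-Cl: 1 × 248 = 248
  Σ(broken) = 5542 kJ
Bonds formed (products):
  C-C: 3 × 358 = 1074
  C-Cl: 1 × 334 = 334
  C-H: 9 × 422 = 3798
  H-Cl: 1 × 424 = 424
  Σ(formed) = 5630 kJ
ΔH = Σ(broken) − Σ(formed) = 5542 − 5630 = −88 kJ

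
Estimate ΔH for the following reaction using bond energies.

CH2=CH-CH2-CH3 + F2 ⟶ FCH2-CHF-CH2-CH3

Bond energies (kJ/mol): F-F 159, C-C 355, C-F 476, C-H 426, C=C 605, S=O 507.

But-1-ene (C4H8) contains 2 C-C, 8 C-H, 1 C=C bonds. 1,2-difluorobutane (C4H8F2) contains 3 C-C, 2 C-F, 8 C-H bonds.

Bonds broken (reactants):
  C-C: 2 × 355 = 710
  C-H: 8 × 426 = 3408
  C=C: 1 × 605 = 605
  F-F: 1 × 159 = 159
  Σ(broken) = 4882 kJ
Bonds formed (products):
  C-C: 3 × 355 = 1065
  C-F: 2 × 476 = 952
  C-H: 8 × 426 = 3408
  Σ(formed) = 5425 kJ
ΔH = Σ(broken) − Σ(formed) = 4882 − 5425 = −543 kJ

ΔH ≈ −543 kJ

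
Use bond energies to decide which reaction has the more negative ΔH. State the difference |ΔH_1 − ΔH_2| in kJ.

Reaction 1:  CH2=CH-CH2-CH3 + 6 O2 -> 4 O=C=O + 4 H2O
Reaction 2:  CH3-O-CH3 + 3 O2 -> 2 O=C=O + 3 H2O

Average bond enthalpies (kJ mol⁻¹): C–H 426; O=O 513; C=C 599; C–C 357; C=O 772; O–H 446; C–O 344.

Reaction 1, by 964 kJ

Reaction 1:
  Bonds broken (reactants):
    C–C: 2 × 357 = 714
    C–H: 8 × 426 = 3408
    C=C: 1 × 599 = 599
    O=O: 6 × 513 = 3078
    Σ(broken) = 7799 kJ
  Bonds formed (products):
    C=O: 8 × 772 = 6176
    O–H: 8 × 446 = 3568
    Σ(formed) = 9744 kJ
  ΔH_1 = 7799 − 9744 = −1945 kJ
Reaction 2:
  Bonds broken (reactants):
    C–H: 6 × 426 = 2556
    C–O: 2 × 344 = 688
    O=O: 3 × 513 = 1539
    Σ(broken) = 4783 kJ
  Bonds formed (products):
    C=O: 4 × 772 = 3088
    O–H: 6 × 446 = 2676
    Σ(formed) = 5764 kJ
  ΔH_2 = 4783 − 5764 = −981 kJ
ΔH_1 − ΔH_2 = −964 kJ, so reaction 1 has the more negative ΔH; |ΔH_1 − ΔH_2| = 964 kJ.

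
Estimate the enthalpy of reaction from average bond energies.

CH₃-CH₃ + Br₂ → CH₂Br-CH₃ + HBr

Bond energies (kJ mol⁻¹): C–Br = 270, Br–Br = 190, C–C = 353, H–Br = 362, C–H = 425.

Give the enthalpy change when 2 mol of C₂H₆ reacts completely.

ΔH = −34 kJ

Bonds broken (reactants):
  Br–Br: 1 × 190 = 190
  C–C: 1 × 353 = 353
  C–H: 6 × 425 = 2550
  Σ(broken) = 3093 kJ
Bonds formed (products):
  C–Br: 1 × 270 = 270
  C–C: 1 × 353 = 353
  C–H: 5 × 425 = 2125
  H–Br: 1 × 362 = 362
  Σ(formed) = 3110 kJ
ΔH = Σ(broken) − Σ(formed) = 3093 − 3110 = −17 kJ
For 2× the reaction as written: 2 × (−17) = −34 kJ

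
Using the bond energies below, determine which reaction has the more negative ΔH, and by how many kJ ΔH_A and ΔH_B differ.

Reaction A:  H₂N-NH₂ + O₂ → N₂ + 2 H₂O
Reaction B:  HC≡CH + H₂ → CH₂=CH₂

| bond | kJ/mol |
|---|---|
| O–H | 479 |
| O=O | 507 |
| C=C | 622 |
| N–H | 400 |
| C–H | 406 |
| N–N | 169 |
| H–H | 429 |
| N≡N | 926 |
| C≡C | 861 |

Reaction A:
  Bonds broken (reactants):
    N–H: 4 × 400 = 1600
    N–N: 1 × 169 = 169
    O=O: 1 × 507 = 507
    Σ(broken) = 2276 kJ
  Bonds formed (products):
    N≡N: 1 × 926 = 926
    O–H: 4 × 479 = 1916
    Σ(formed) = 2842 kJ
  ΔH_A = 2276 − 2842 = −566 kJ
Reaction B:
  Bonds broken (reactants):
    C≡C: 1 × 861 = 861
    C–H: 2 × 406 = 812
    H–H: 1 × 429 = 429
    Σ(broken) = 2102 kJ
  Bonds formed (products):
    C–H: 4 × 406 = 1624
    C=C: 1 × 622 = 622
    Σ(formed) = 2246 kJ
  ΔH_B = 2102 − 2246 = −144 kJ
ΔH_A − ΔH_B = −422 kJ, so reaction A has the more negative ΔH; |ΔH_A − ΔH_B| = 422 kJ.

Reaction A, by 422 kJ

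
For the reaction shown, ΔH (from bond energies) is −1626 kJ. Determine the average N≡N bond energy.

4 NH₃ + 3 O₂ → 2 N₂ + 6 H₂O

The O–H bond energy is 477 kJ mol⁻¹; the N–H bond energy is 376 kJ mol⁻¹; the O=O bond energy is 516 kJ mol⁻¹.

Let D be the N≡N bond energy.
Σ(broken) = 12×376 + 3×516 = 6060
Σ(formed) = 2×D + 12×477 = 5724 + 2D
ΔH = Σ(broken) − Σ(formed) = (6060) − (5724 + 2D) = +336 − 2D
Setting this equal to −1626 kJ gives 2D = 1962, so D = 981 kJ/mol.

D(N≡N) ≈ 981 kJ/mol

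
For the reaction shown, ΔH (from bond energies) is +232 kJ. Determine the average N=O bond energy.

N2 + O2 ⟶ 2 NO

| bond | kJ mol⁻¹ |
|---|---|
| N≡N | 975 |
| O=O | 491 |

D(N=O) ≈ 617 kJ/mol

Let D be the N=O bond energy.
Σ(broken) = 1×975 + 1×491 = 1466
Σ(formed) = 2×D = 2D
ΔH = Σ(broken) − Σ(formed) = (1466) − (2D) = +1466 − 2D
Setting this equal to +232 kJ gives 2D = 1234, so D = 617 kJ/mol.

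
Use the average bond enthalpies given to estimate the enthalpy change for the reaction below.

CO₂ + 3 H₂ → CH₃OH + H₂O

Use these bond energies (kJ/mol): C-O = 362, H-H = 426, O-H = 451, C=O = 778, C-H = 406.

ΔH ≈ −99 kJ

Bonds broken (reactants):
  C=O: 2 × 778 = 1556
  H-H: 3 × 426 = 1278
  Σ(broken) = 2834 kJ
Bonds formed (products):
  C-H: 3 × 406 = 1218
  C-O: 1 × 362 = 362
  O-H: 3 × 451 = 1353
  Σ(formed) = 2933 kJ
ΔH = Σ(broken) − Σ(formed) = 2834 − 2933 = −99 kJ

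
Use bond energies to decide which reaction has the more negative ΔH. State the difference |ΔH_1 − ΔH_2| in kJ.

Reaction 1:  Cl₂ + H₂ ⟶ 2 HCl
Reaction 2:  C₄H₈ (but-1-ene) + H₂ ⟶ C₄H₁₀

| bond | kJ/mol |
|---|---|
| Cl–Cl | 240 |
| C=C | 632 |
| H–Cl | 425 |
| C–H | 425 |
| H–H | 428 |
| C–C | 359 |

Reaction 1:
  Bonds broken (reactants):
    Cl–Cl: 1 × 240 = 240
    H–H: 1 × 428 = 428
    Σ(broken) = 668 kJ
  Bonds formed (products):
    H–Cl: 2 × 425 = 850
    Σ(formed) = 850 kJ
  ΔH_1 = 668 − 850 = −182 kJ
Reaction 2:
  Bonds broken (reactants):
    C–C: 2 × 359 = 718
    C–H: 8 × 425 = 3400
    C=C: 1 × 632 = 632
    H–H: 1 × 428 = 428
    Σ(broken) = 5178 kJ
  Bonds formed (products):
    C–C: 3 × 359 = 1077
    C–H: 10 × 425 = 4250
    Σ(formed) = 5327 kJ
  ΔH_2 = 5178 − 5327 = −149 kJ
ΔH_1 − ΔH_2 = −33 kJ, so reaction 1 has the more negative ΔH; |ΔH_1 − ΔH_2| = 33 kJ.

Reaction 1, by 33 kJ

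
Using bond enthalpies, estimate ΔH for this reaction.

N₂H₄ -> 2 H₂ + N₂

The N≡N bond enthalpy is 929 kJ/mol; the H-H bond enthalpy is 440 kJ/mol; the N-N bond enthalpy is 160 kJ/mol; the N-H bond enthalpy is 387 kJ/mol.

Bonds broken (reactants):
  N-H: 4 × 387 = 1548
  N-N: 1 × 160 = 160
  Σ(broken) = 1708 kJ
Bonds formed (products):
  H-H: 2 × 440 = 880
  N≡N: 1 × 929 = 929
  Σ(formed) = 1809 kJ
ΔH = Σ(broken) − Σ(formed) = 1708 − 1809 = −101 kJ

ΔH ≈ −101 kJ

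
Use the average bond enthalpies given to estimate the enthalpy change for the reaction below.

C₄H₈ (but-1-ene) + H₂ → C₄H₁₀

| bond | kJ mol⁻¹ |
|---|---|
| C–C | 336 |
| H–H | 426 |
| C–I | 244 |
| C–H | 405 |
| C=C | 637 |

Bonds broken (reactants):
  C–C: 2 × 336 = 672
  C–H: 8 × 405 = 3240
  C=C: 1 × 637 = 637
  H–H: 1 × 426 = 426
  Σ(broken) = 4975 kJ
Bonds formed (products):
  C–C: 3 × 336 = 1008
  C–H: 10 × 405 = 4050
  Σ(formed) = 5058 kJ
ΔH = Σ(broken) − Σ(formed) = 4975 − 5058 = −83 kJ

ΔH ≈ −83 kJ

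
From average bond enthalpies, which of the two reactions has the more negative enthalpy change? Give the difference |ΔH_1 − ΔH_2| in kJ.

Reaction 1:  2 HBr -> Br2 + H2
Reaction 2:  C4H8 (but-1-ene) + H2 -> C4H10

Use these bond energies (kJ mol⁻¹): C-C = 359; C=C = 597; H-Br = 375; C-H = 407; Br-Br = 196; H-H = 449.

Reaction 2, by 232 kJ

Reaction 1:
  Bonds broken (reactants):
    H-Br: 2 × 375 = 750
    Σ(broken) = 750 kJ
  Bonds formed (products):
    Br-Br: 1 × 196 = 196
    H-H: 1 × 449 = 449
    Σ(formed) = 645 kJ
  ΔH_1 = 750 − 645 = +105 kJ
Reaction 2:
  Bonds broken (reactants):
    C-C: 2 × 359 = 718
    C-H: 8 × 407 = 3256
    C=C: 1 × 597 = 597
    H-H: 1 × 449 = 449
    Σ(broken) = 5020 kJ
  Bonds formed (products):
    C-C: 3 × 359 = 1077
    C-H: 10 × 407 = 4070
    Σ(formed) = 5147 kJ
  ΔH_2 = 5020 − 5147 = −127 kJ
ΔH_1 − ΔH_2 = +232 kJ, so reaction 2 has the more negative ΔH; |ΔH_1 − ΔH_2| = 232 kJ.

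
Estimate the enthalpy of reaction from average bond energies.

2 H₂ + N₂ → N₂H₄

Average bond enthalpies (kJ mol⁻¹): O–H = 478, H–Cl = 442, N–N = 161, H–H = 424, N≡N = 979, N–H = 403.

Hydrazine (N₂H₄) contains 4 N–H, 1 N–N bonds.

Bonds broken (reactants):
  H–H: 2 × 424 = 848
  N≡N: 1 × 979 = 979
  Σ(broken) = 1827 kJ
Bonds formed (products):
  N–H: 4 × 403 = 1612
  N–N: 1 × 161 = 161
  Σ(formed) = 1773 kJ
ΔH = Σ(broken) − Σ(formed) = 1827 − 1773 = +54 kJ

ΔH ≈ +54 kJ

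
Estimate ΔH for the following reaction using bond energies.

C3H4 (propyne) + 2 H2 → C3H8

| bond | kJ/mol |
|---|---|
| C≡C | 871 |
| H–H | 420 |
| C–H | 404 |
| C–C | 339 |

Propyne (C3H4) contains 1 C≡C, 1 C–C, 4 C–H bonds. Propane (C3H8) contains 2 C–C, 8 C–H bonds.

ΔH ≈ −244 kJ

Bonds broken (reactants):
  C≡C: 1 × 871 = 871
  C–C: 1 × 339 = 339
  C–H: 4 × 404 = 1616
  H–H: 2 × 420 = 840
  Σ(broken) = 3666 kJ
Bonds formed (products):
  C–C: 2 × 339 = 678
  C–H: 8 × 404 = 3232
  Σ(formed) = 3910 kJ
ΔH = Σ(broken) − Σ(formed) = 3666 − 3910 = −244 kJ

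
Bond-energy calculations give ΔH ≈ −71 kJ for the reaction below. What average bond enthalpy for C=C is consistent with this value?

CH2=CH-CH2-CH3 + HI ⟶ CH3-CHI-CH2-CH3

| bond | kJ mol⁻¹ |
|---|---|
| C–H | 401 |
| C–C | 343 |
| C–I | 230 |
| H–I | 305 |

Let D be the C=C bond energy.
Σ(broken) = 2×343 + 8×401 + 1×D + 1×305 = 4199 + D
Σ(formed) = 3×343 + 9×401 + 1×230 = 4868
ΔH = Σ(broken) − Σ(formed) = (4199 + D) − (4868) = −669 + D
Setting this equal to −71 kJ gives D = 598 kJ/mol.

D(C=C) ≈ 598 kJ/mol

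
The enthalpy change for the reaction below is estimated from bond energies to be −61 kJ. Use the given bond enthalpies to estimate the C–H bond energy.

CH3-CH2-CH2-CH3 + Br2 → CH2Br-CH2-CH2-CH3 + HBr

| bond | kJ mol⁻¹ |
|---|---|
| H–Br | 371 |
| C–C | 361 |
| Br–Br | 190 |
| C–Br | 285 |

Let D be the C–H bond energy.
Σ(broken) = 1×190 + 3×361 + 10×D = 1273 + 10D
Σ(formed) = 1×285 + 3×361 + 9×D + 1×371 = 1739 + 9D
ΔH = Σ(broken) − Σ(formed) = (1273 + 10D) − (1739 + 9D) = −466 + D
Setting this equal to −61 kJ gives D = 405 kJ/mol.

D(C–H) ≈ 405 kJ/mol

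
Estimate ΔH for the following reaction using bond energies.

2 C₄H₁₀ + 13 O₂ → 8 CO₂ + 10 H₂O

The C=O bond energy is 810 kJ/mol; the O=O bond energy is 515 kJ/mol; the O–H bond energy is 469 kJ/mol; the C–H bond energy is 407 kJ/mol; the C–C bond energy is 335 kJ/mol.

Bonds broken (reactants):
  C–C: 6 × 335 = 2010
  C–H: 20 × 407 = 8140
  O=O: 13 × 515 = 6695
  Σ(broken) = 16845 kJ
Bonds formed (products):
  C=O: 16 × 810 = 12960
  O–H: 20 × 469 = 9380
  Σ(formed) = 22340 kJ
ΔH = Σ(broken) − Σ(formed) = 16845 − 22340 = −5495 kJ

ΔH ≈ −5495 kJ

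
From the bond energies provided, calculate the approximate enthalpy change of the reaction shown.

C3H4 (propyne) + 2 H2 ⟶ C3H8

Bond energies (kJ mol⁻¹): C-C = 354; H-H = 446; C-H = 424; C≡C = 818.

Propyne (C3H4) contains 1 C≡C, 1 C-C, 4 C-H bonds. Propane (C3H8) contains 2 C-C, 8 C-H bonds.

Bonds broken (reactants):
  C≡C: 1 × 818 = 818
  C-C: 1 × 354 = 354
  C-H: 4 × 424 = 1696
  H-H: 2 × 446 = 892
  Σ(broken) = 3760 kJ
Bonds formed (products):
  C-C: 2 × 354 = 708
  C-H: 8 × 424 = 3392
  Σ(formed) = 4100 kJ
ΔH = Σ(broken) − Σ(formed) = 3760 − 4100 = −340 kJ

ΔH ≈ −340 kJ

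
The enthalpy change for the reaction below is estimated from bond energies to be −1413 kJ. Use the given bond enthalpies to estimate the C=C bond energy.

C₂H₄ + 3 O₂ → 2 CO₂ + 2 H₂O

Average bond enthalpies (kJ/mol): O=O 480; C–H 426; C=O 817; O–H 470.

D(C=C) ≈ 591 kJ/mol

Let D be the C=C bond energy.
Σ(broken) = 4×426 + 1×D + 3×480 = 3144 + D
Σ(formed) = 4×817 + 4×470 = 5148
ΔH = Σ(broken) − Σ(formed) = (3144 + D) − (5148) = −2004 + D
Setting this equal to −1413 kJ gives D = 591 kJ/mol.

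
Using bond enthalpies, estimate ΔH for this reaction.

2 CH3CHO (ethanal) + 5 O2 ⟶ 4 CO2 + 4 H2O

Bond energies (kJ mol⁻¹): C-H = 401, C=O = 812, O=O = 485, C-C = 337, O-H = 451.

ΔH ≈ −2173 kJ

Bonds broken (reactants):
  C-C: 2 × 337 = 674
  C-H: 8 × 401 = 3208
  C=O: 2 × 812 = 1624
  O=O: 5 × 485 = 2425
  Σ(broken) = 7931 kJ
Bonds formed (products):
  C=O: 8 × 812 = 6496
  O-H: 8 × 451 = 3608
  Σ(formed) = 10104 kJ
ΔH = Σ(broken) − Σ(formed) = 7931 − 10104 = −2173 kJ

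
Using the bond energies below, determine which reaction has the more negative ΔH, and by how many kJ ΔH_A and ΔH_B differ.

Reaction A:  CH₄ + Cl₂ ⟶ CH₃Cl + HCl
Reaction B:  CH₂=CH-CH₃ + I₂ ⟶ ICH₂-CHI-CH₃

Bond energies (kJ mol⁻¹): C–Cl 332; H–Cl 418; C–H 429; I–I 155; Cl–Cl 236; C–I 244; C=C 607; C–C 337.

Reaction A:
  Bonds broken (reactants):
    C–H: 4 × 429 = 1716
    Cl–Cl: 1 × 236 = 236
    Σ(broken) = 1952 kJ
  Bonds formed (products):
    C–Cl: 1 × 332 = 332
    C–H: 3 × 429 = 1287
    H–Cl: 1 × 418 = 418
    Σ(formed) = 2037 kJ
  ΔH_A = 1952 − 2037 = −85 kJ
Reaction B:
  Bonds broken (reactants):
    C–C: 1 × 337 = 337
    C–H: 6 × 429 = 2574
    C=C: 1 × 607 = 607
    I–I: 1 × 155 = 155
    Σ(broken) = 3673 kJ
  Bonds formed (products):
    C–C: 2 × 337 = 674
    C–H: 6 × 429 = 2574
    C–I: 2 × 244 = 488
    Σ(formed) = 3736 kJ
  ΔH_B = 3673 − 3736 = −63 kJ
ΔH_A − ΔH_B = −22 kJ, so reaction A has the more negative ΔH; |ΔH_A − ΔH_B| = 22 kJ.

Reaction A, by 22 kJ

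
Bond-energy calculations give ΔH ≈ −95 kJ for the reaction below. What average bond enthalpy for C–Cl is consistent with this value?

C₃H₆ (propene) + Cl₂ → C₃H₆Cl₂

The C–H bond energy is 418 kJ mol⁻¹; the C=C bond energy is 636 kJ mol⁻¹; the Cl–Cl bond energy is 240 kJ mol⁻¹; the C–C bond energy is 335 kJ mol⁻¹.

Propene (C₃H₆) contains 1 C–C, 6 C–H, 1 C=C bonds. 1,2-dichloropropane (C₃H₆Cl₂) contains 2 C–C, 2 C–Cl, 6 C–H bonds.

Let D be the C–Cl bond energy.
Σ(broken) = 1×335 + 6×418 + 1×636 + 1×240 = 3719
Σ(formed) = 2×335 + 2×D + 6×418 = 3178 + 2D
ΔH = Σ(broken) − Σ(formed) = (3719) − (3178 + 2D) = +541 − 2D
Setting this equal to −95 kJ gives 2D = 636, so D = 318 kJ/mol.

D(C–Cl) ≈ 318 kJ/mol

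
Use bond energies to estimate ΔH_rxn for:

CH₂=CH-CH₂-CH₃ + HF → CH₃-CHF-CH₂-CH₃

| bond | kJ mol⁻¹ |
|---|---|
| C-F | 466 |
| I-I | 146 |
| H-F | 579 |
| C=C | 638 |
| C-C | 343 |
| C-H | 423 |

ΔH ≈ −15 kJ

Bonds broken (reactants):
  C-C: 2 × 343 = 686
  C-H: 8 × 423 = 3384
  C=C: 1 × 638 = 638
  H-F: 1 × 579 = 579
  Σ(broken) = 5287 kJ
Bonds formed (products):
  C-C: 3 × 343 = 1029
  C-F: 1 × 466 = 466
  C-H: 9 × 423 = 3807
  Σ(formed) = 5302 kJ
ΔH = Σ(broken) − Σ(formed) = 5287 − 5302 = −15 kJ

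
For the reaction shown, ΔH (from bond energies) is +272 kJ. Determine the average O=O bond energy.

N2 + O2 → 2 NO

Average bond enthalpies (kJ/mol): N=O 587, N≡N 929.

D(O=O) ≈ 517 kJ/mol

Let D be the O=O bond energy.
Σ(broken) = 1×929 + 1×D = 929 + D
Σ(formed) = 2×587 = 1174
ΔH = Σ(broken) − Σ(formed) = (929 + D) − (1174) = −245 + D
Setting this equal to +272 kJ gives D = 517 kJ/mol.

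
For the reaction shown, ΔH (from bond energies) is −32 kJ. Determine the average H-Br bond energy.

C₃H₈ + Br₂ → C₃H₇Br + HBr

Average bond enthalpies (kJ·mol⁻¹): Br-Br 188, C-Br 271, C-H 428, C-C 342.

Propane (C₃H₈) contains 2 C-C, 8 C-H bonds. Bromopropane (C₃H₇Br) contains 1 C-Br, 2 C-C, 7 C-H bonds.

D(H-Br) ≈ 377 kJ/mol

Let D be the H-Br bond energy.
Σ(broken) = 1×188 + 2×342 + 8×428 = 4296
Σ(formed) = 1×271 + 2×342 + 7×428 + 1×D = 3951 + D
ΔH = Σ(broken) − Σ(formed) = (4296) − (3951 + D) = +345 − D
Setting this equal to −32 kJ gives D = 377 kJ/mol.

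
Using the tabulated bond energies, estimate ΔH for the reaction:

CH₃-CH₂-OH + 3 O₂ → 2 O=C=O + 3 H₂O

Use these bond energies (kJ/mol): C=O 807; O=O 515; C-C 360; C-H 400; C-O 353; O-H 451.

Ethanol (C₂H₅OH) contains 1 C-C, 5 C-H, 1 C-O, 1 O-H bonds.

Bonds broken (reactants):
  C-C: 1 × 360 = 360
  C-H: 5 × 400 = 2000
  C-O: 1 × 353 = 353
  O-H: 1 × 451 = 451
  O=O: 3 × 515 = 1545
  Σ(broken) = 4709 kJ
Bonds formed (products):
  C=O: 4 × 807 = 3228
  O-H: 6 × 451 = 2706
  Σ(formed) = 5934 kJ
ΔH = Σ(broken) − Σ(formed) = 4709 − 5934 = −1225 kJ

ΔH ≈ −1225 kJ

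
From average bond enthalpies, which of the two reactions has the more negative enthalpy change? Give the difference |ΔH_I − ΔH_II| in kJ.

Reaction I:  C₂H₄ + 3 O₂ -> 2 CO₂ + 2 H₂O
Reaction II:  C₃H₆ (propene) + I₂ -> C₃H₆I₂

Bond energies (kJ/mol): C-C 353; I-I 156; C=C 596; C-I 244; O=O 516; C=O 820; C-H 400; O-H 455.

Reaction I:
  Bonds broken (reactants):
    C-H: 4 × 400 = 1600
    C=C: 1 × 596 = 596
    O=O: 3 × 516 = 1548
    Σ(broken) = 3744 kJ
  Bonds formed (products):
    C=O: 4 × 820 = 3280
    O-H: 4 × 455 = 1820
    Σ(formed) = 5100 kJ
  ΔH_I = 3744 − 5100 = −1356 kJ
Reaction II:
  Bonds broken (reactants):
    C-C: 1 × 353 = 353
    C-H: 6 × 400 = 2400
    C=C: 1 × 596 = 596
    I-I: 1 × 156 = 156
    Σ(broken) = 3505 kJ
  Bonds formed (products):
    C-C: 2 × 353 = 706
    C-H: 6 × 400 = 2400
    C-I: 2 × 244 = 488
    Σ(formed) = 3594 kJ
  ΔH_II = 3505 − 3594 = −89 kJ
ΔH_I − ΔH_II = −1267 kJ, so reaction I has the more negative ΔH; |ΔH_I − ΔH_II| = 1267 kJ.

Reaction I, by 1267 kJ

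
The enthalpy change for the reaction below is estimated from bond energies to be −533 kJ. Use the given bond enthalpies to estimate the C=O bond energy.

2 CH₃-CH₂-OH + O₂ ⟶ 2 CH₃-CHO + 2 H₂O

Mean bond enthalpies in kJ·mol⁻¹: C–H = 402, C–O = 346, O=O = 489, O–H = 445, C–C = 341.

Let D be the C=O bond energy.
Σ(broken) = 2×341 + 10×402 + 2×346 + 2×445 + 1×489 = 6773
Σ(formed) = 2×341 + 8×402 + 2×D + 4×445 = 5678 + 2D
ΔH = Σ(broken) − Σ(formed) = (6773) − (5678 + 2D) = +1095 − 2D
Setting this equal to −533 kJ gives 2D = 1628, so D = 814 kJ/mol.

D(C=O) ≈ 814 kJ/mol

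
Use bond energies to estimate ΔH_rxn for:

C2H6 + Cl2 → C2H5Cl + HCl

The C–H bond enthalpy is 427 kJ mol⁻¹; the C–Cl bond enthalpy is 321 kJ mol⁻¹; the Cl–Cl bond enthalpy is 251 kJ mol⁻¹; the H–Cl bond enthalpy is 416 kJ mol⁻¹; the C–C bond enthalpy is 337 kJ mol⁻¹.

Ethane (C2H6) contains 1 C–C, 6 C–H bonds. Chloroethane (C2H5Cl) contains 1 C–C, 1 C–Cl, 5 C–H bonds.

Bonds broken (reactants):
  C–C: 1 × 337 = 337
  C–H: 6 × 427 = 2562
  Cl–Cl: 1 × 251 = 251
  Σ(broken) = 3150 kJ
Bonds formed (products):
  C–C: 1 × 337 = 337
  C–Cl: 1 × 321 = 321
  C–H: 5 × 427 = 2135
  H–Cl: 1 × 416 = 416
  Σ(formed) = 3209 kJ
ΔH = Σ(broken) − Σ(formed) = 3150 − 3209 = −59 kJ

ΔH ≈ −59 kJ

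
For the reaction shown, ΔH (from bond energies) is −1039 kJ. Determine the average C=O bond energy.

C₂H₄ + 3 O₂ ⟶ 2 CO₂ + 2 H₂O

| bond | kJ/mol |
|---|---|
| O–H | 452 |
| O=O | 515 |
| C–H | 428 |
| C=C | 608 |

Let D be the C=O bond energy.
Σ(broken) = 4×428 + 1×608 + 3×515 = 3865
Σ(formed) = 4×D + 4×452 = 1808 + 4D
ΔH = Σ(broken) − Σ(formed) = (3865) − (1808 + 4D) = +2057 − 4D
Setting this equal to −1039 kJ gives 4D = 3096, so D = 774 kJ/mol.

D(C=O) ≈ 774 kJ/mol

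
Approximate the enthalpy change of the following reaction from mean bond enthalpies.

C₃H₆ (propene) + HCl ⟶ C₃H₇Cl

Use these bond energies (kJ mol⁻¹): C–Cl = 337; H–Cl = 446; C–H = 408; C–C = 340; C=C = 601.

Bonds broken (reactants):
  C–C: 1 × 340 = 340
  C–H: 6 × 408 = 2448
  C=C: 1 × 601 = 601
  H–Cl: 1 × 446 = 446
  Σ(broken) = 3835 kJ
Bonds formed (products):
  C–C: 2 × 340 = 680
  C–Cl: 1 × 337 = 337
  C–H: 7 × 408 = 2856
  Σ(formed) = 3873 kJ
ΔH = Σ(broken) − Σ(formed) = 3835 − 3873 = −38 kJ

ΔH ≈ −38 kJ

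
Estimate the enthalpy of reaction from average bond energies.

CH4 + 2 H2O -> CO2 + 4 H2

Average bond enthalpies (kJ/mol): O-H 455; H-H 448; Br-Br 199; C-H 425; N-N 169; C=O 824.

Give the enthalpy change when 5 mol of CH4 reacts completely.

Bonds broken (reactants):
  C-H: 4 × 425 = 1700
  O-H: 4 × 455 = 1820
  Σ(broken) = 3520 kJ
Bonds formed (products):
  C=O: 2 × 824 = 1648
  H-H: 4 × 448 = 1792
  Σ(formed) = 3440 kJ
ΔH = Σ(broken) − Σ(formed) = 3520 − 3440 = +80 kJ
For 5× the reaction as written: 5 × (+80) = +400 kJ

ΔH = +400 kJ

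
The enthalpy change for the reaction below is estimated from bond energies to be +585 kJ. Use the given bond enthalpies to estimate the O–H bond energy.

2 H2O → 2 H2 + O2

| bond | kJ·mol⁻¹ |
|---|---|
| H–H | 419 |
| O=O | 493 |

Let D be the O–H bond energy.
Σ(broken) = 4×D = 4D
Σ(formed) = 2×419 + 1×493 = 1331
ΔH = Σ(broken) − Σ(formed) = (4D) − (1331) = −1331 + 4D
Setting this equal to +585 kJ gives 4D = 1916, so D = 479 kJ/mol.

D(O–H) ≈ 479 kJ/mol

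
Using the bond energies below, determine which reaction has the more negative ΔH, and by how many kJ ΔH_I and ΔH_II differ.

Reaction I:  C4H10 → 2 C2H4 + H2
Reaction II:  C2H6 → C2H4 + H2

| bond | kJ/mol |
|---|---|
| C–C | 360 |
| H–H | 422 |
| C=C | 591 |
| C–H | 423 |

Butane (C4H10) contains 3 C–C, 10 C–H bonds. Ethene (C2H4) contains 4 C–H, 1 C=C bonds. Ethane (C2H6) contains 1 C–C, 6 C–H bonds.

Reaction II, by 129 kJ

Reaction I:
  Bonds broken (reactants):
    C–C: 3 × 360 = 1080
    C–H: 10 × 423 = 4230
    Σ(broken) = 5310 kJ
  Bonds formed (products):
    C–H: 8 × 423 = 3384
    C=C: 2 × 591 = 1182
    H–H: 1 × 422 = 422
    Σ(formed) = 4988 kJ
  ΔH_I = 5310 − 4988 = +322 kJ
Reaction II:
  Bonds broken (reactants):
    C–C: 1 × 360 = 360
    C–H: 6 × 423 = 2538
    Σ(broken) = 2898 kJ
  Bonds formed (products):
    C–H: 4 × 423 = 1692
    C=C: 1 × 591 = 591
    H–H: 1 × 422 = 422
    Σ(formed) = 2705 kJ
  ΔH_II = 2898 − 2705 = +193 kJ
ΔH_I − ΔH_II = +129 kJ, so reaction II has the more negative ΔH; |ΔH_I − ΔH_II| = 129 kJ.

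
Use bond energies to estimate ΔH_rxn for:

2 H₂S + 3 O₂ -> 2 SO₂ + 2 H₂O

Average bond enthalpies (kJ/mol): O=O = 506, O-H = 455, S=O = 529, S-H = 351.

Bonds broken (reactants):
  O=O: 3 × 506 = 1518
  S-H: 4 × 351 = 1404
  Σ(broken) = 2922 kJ
Bonds formed (products):
  O-H: 4 × 455 = 1820
  S=O: 4 × 529 = 2116
  Σ(formed) = 3936 kJ
ΔH = Σ(broken) − Σ(formed) = 2922 − 3936 = −1014 kJ

ΔH ≈ −1014 kJ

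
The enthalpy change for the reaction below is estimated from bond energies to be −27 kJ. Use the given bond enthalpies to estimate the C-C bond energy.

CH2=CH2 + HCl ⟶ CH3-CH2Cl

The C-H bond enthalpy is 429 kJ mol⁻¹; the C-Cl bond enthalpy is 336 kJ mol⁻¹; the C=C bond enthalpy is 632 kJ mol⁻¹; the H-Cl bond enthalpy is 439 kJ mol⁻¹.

D(C-C) ≈ 333 kJ/mol

Let D be the C-C bond energy.
Σ(broken) = 4×429 + 1×632 + 1×439 = 2787
Σ(formed) = 1×D + 1×336 + 5×429 = 2481 + D
ΔH = Σ(broken) − Σ(formed) = (2787) − (2481 + D) = +306 − D
Setting this equal to −27 kJ gives D = 333 kJ/mol.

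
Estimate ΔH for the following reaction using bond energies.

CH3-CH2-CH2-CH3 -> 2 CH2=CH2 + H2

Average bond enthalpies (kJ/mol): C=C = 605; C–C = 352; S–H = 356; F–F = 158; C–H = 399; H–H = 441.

Bonds broken (reactants):
  C–C: 3 × 352 = 1056
  C–H: 10 × 399 = 3990
  Σ(broken) = 5046 kJ
Bonds formed (products):
  C–H: 8 × 399 = 3192
  C=C: 2 × 605 = 1210
  H–H: 1 × 441 = 441
  Σ(formed) = 4843 kJ
ΔH = Σ(broken) − Σ(formed) = 5046 − 4843 = +203 kJ

ΔH ≈ +203 kJ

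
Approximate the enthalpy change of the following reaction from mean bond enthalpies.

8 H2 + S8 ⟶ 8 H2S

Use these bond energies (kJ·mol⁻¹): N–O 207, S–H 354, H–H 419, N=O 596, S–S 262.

Bonds broken (reactants):
  H–H: 8 × 419 = 3352
  S–S: 8 × 262 = 2096
  Σ(broken) = 5448 kJ
Bonds formed (products):
  S–H: 16 × 354 = 5664
  Σ(formed) = 5664 kJ
ΔH = Σ(broken) − Σ(formed) = 5448 − 5664 = −216 kJ

ΔH ≈ −216 kJ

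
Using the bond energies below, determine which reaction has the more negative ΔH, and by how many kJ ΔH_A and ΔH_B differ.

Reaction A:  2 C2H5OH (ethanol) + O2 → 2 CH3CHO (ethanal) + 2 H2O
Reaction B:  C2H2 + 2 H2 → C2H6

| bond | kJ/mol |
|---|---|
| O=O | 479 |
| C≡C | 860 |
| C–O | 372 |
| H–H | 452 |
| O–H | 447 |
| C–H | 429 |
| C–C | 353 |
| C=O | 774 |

Reaction A, by 56 kJ

Reaction A:
  Bonds broken (reactants):
    C–C: 2 × 353 = 706
    C–H: 10 × 429 = 4290
    C–O: 2 × 372 = 744
    O–H: 2 × 447 = 894
    O=O: 1 × 479 = 479
    Σ(broken) = 7113 kJ
  Bonds formed (products):
    C–C: 2 × 353 = 706
    C–H: 8 × 429 = 3432
    C=O: 2 × 774 = 1548
    O–H: 4 × 447 = 1788
    Σ(formed) = 7474 kJ
  ΔH_A = 7113 − 7474 = −361 kJ
Reaction B:
  Bonds broken (reactants):
    C≡C: 1 × 860 = 860
    C–H: 2 × 429 = 858
    H–H: 2 × 452 = 904
    Σ(broken) = 2622 kJ
  Bonds formed (products):
    C–C: 1 × 353 = 353
    C–H: 6 × 429 = 2574
    Σ(formed) = 2927 kJ
  ΔH_B = 2622 − 2927 = −305 kJ
ΔH_A − ΔH_B = −56 kJ, so reaction A has the more negative ΔH; |ΔH_A − ΔH_B| = 56 kJ.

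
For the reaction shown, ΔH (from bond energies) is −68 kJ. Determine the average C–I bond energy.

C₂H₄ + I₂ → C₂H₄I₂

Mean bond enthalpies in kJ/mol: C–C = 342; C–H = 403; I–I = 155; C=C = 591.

D(C–I) ≈ 236 kJ/mol

Let D be the C–I bond energy.
Σ(broken) = 4×403 + 1×591 + 1×155 = 2358
Σ(formed) = 1×342 + 4×403 + 2×D = 1954 + 2D
ΔH = Σ(broken) − Σ(formed) = (2358) − (1954 + 2D) = +404 − 2D
Setting this equal to −68 kJ gives 2D = 472, so D = 236 kJ/mol.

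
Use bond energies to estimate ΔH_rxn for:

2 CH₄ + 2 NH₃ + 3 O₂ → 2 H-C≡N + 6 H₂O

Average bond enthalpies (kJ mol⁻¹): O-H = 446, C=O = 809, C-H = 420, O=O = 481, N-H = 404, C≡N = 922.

Bonds broken (reactants):
  C-H: 8 × 420 = 3360
  N-H: 6 × 404 = 2424
  O=O: 3 × 481 = 1443
  Σ(broken) = 7227 kJ
Bonds formed (products):
  C≡N: 2 × 922 = 1844
  C-H: 2 × 420 = 840
  O-H: 12 × 446 = 5352
  Σ(formed) = 8036 kJ
ΔH = Σ(broken) − Σ(formed) = 7227 − 8036 = −809 kJ

ΔH ≈ −809 kJ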